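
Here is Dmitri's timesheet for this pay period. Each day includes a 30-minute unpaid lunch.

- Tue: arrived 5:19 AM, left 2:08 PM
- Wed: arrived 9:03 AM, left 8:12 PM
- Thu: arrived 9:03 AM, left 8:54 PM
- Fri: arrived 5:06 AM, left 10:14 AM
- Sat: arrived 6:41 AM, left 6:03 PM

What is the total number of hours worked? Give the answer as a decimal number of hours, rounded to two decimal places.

45.82 hours

Tue: 5:19 AM–2:08 PM = 8 h 49 min; less 30 min break → 8 h 19 min
Wed: 9:03 AM–8:12 PM = 11 h 9 min; less 30 min break → 10 h 39 min
Thu: 9:03 AM–8:54 PM = 11 h 51 min; less 30 min break → 11 h 21 min
Fri: 5:06 AM–10:14 AM = 5 h 8 min; less 30 min break → 4 h 38 min
Sat: 6:41 AM–6:03 PM = 11 h 22 min; less 30 min break → 10 h 52 min
Total: 8 h 19 min + 10 h 39 min + 11 h 21 min + 4 h 38 min + 10 h 52 min = 45 h 49 min.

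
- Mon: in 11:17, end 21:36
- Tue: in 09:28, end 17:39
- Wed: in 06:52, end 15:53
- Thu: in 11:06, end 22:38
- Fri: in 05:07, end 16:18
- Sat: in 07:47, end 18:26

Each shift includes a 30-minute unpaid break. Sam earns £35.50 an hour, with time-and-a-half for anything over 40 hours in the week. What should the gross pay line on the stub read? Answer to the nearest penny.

Mon: 11:17–21:36 = 10 h 19 min; less 30 min break → 9 h 49 min
Tue: 09:28–17:39 = 8 h 11 min; less 30 min break → 7 h 41 min
Wed: 06:52–15:53 = 9 h 1 min; less 30 min break → 8 h 31 min
Thu: 11:06–22:38 = 11 h 32 min; less 30 min break → 11 h 2 min
Fri: 05:07–16:18 = 11 h 11 min; less 30 min break → 10 h 41 min
Sat: 07:47–18:26 = 10 h 39 min; less 30 min break → 10 h 9 min
Total worked: 57 h 53 min = 3473 min.
Regular 40 h 0 min = 2400 min at £35.50/h; overtime 17 h 53 min = 1073 min at £53.25/h.
Pay = (2400 × £35.50 + 1073 × £53.25) ÷ 60 = £2372.29.

£2372.29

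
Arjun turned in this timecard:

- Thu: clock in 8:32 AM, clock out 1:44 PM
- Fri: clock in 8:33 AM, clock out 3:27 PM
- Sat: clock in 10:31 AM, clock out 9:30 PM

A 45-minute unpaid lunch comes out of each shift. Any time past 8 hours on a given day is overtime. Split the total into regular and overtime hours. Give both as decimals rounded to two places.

Regular 18.60 hours, overtime 2.23 hours

Thu: 8:32 AM–1:44 PM = 5 h 12 min; less 45 min break → 4 h 27 min
Fri: 8:33 AM–3:27 PM = 6 h 54 min; less 45 min break → 6 h 9 min
Sat: 10:31 AM–9:30 PM = 10 h 59 min; less 45 min break → 10 h 14 min
Thu reg 4 h 27 min / OT 0 h 0 min; Fri reg 6 h 9 min / OT 0 h 0 min; Sat reg 8 h 0 min / OT 2 h 14 min.
Totals: regular 18 h 36 min, overtime 2 h 14 min.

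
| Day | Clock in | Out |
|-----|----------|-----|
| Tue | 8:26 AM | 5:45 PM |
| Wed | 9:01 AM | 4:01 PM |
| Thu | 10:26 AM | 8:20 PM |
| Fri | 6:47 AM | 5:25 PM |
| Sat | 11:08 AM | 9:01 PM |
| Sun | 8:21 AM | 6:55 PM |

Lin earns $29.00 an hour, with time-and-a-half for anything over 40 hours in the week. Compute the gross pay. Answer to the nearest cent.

$1912.55

Tue: 8:26 AM–5:45 PM = 9 h 19 min
Wed: 9:01 AM–4:01 PM = 7 h 0 min
Thu: 10:26 AM–8:20 PM = 9 h 54 min
Fri: 6:47 AM–5:25 PM = 10 h 38 min
Sat: 11:08 AM–9:01 PM = 9 h 53 min
Sun: 8:21 AM–6:55 PM = 10 h 34 min
Total worked: 57 h 18 min = 3438 min.
Regular 40 h 0 min = 2400 min at $29.00/h; overtime 17 h 18 min = 1038 min at $43.50/h.
Pay = (2400 × $29.00 + 1038 × $43.50) ÷ 60 = $1912.55.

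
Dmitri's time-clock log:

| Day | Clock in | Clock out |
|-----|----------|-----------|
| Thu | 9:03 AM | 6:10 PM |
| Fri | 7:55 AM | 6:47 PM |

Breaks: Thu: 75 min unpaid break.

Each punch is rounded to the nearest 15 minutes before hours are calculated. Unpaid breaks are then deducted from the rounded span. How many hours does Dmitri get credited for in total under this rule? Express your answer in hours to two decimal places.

18.75 hours

Thu: in 9:03 AM→9:00 AM, out 6:10 PM→6:15 PM; 9 h 15 min − 75 min = 8 h 0 min
Fri: in 7:55 AM→8:00 AM, out 6:47 PM→6:45 PM; 10 h 45 min
Total credited: 18 h 45 min.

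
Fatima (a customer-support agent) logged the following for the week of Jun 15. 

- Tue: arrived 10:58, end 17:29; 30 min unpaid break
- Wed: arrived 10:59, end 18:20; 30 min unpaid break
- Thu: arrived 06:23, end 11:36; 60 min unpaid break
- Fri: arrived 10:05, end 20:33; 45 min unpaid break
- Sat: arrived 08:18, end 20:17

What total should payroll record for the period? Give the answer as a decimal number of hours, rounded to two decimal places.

Tue: 10:58–17:29 = 6 h 31 min; less 30 min break → 6 h 1 min
Wed: 10:59–18:20 = 7 h 21 min; less 30 min break → 6 h 51 min
Thu: 06:23–11:36 = 5 h 13 min; less 60 min break → 4 h 13 min
Fri: 10:05–20:33 = 10 h 28 min; less 45 min break → 9 h 43 min
Sat: 08:18–20:17 = 11 h 59 min
Total: 6 h 1 min + 6 h 51 min + 4 h 13 min + 9 h 43 min + 11 h 59 min = 38 h 47 min.

38.78 hours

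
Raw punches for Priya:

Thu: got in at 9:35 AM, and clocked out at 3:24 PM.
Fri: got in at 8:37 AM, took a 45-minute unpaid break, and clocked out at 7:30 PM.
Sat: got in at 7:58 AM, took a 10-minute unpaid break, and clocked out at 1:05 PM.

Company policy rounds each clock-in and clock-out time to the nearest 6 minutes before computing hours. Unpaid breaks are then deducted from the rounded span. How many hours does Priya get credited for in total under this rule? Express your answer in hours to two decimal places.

20.88 hours

Thu: in 9:35 AM→9:36 AM, out 3:24 PM→3:24 PM; 5 h 48 min
Fri: in 8:37 AM→8:36 AM, out 7:30 PM→7:30 PM; 10 h 54 min − 45 min = 10 h 9 min
Sat: in 7:58 AM→8:00 AM, out 1:05 PM→1:06 PM; 5 h 6 min − 10 min = 4 h 56 min
Total credited: 20 h 53 min.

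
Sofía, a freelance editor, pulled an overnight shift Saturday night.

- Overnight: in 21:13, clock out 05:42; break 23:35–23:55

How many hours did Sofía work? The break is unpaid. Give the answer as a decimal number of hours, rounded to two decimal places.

Overnight: 21:13 → midnight = 2 h 47 min; midnight → 05:42 = 5 h 42 min; span 8 h 29 min; less 20 min break → 8 h 9 min

8.15 hours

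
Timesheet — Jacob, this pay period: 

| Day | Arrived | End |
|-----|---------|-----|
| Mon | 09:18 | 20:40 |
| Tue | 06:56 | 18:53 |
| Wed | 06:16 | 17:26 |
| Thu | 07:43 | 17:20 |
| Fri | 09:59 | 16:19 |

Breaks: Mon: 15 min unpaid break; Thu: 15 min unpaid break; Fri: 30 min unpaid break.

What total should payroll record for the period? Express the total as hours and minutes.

Mon: 09:18–20:40 = 11 h 22 min; less 15 min break → 11 h 7 min
Tue: 06:56–18:53 = 11 h 57 min
Wed: 06:16–17:26 = 11 h 10 min
Thu: 07:43–17:20 = 9 h 37 min; less 15 min break → 9 h 22 min
Fri: 09:59–16:19 = 6 h 20 min; less 30 min break → 5 h 50 min
Total: 11 h 7 min + 11 h 57 min + 11 h 10 min + 9 h 22 min + 5 h 50 min = 49 h 26 min.

49 h 26 min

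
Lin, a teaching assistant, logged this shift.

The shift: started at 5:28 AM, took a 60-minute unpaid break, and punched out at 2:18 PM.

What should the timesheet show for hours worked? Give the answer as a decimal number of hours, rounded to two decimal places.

The shift: 5:28 AM–2:18 PM = 8 h 50 min; less 60 min break → 7 h 50 min

7.83 hours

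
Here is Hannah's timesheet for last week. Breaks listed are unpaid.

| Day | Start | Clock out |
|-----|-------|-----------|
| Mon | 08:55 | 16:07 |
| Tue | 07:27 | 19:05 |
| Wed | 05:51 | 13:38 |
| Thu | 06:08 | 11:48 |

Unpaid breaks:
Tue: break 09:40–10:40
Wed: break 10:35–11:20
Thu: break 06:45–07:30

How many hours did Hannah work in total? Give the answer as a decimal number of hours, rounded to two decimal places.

29.78 hours

Mon: 08:55–16:07 = 7 h 12 min
Tue: 07:27–19:05 = 11 h 38 min; less 60 min break → 10 h 38 min
Wed: 05:51–13:38 = 7 h 47 min; less 45 min break → 7 h 2 min
Thu: 06:08–11:48 = 5 h 40 min; less 45 min break → 4 h 55 min
Total: 7 h 12 min + 10 h 38 min + 7 h 2 min + 4 h 55 min = 29 h 47 min.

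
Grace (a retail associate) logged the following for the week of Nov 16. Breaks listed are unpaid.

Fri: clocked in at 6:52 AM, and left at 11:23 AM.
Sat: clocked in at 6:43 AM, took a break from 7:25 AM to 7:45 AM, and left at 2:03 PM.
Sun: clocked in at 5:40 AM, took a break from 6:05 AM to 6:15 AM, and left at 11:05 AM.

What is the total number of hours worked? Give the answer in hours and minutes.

Fri: 6:52 AM–11:23 AM = 4 h 31 min
Sat: 6:43 AM–2:03 PM = 7 h 20 min; less 20 min break → 7 h 0 min
Sun: 5:40 AM–11:05 AM = 5 h 25 min; less 10 min break → 5 h 15 min
Total: 4 h 31 min + 7 h 0 min + 5 h 15 min = 16 h 46 min.

16 h 46 min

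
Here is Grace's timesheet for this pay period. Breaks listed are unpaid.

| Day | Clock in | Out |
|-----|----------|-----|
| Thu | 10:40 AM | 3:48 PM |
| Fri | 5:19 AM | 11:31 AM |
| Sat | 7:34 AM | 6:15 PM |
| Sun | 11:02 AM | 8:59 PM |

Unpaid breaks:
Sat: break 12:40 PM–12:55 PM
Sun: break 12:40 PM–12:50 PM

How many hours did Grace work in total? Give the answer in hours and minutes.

31 h 33 min

Thu: 10:40 AM–3:48 PM = 5 h 8 min
Fri: 5:19 AM–11:31 AM = 6 h 12 min
Sat: 7:34 AM–6:15 PM = 10 h 41 min; less 15 min break → 10 h 26 min
Sun: 11:02 AM–8:59 PM = 9 h 57 min; less 10 min break → 9 h 47 min
Total: 5 h 8 min + 6 h 12 min + 10 h 26 min + 9 h 47 min = 31 h 33 min.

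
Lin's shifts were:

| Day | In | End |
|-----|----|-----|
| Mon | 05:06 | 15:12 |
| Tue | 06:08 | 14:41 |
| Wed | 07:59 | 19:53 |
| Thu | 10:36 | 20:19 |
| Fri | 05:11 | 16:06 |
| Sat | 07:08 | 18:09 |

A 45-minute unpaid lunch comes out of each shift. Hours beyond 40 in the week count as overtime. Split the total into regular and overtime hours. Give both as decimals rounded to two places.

Mon: 05:06–15:12 = 10 h 6 min; less 45 min break → 9 h 21 min
Tue: 06:08–14:41 = 8 h 33 min; less 45 min break → 7 h 48 min
Wed: 07:59–19:53 = 11 h 54 min; less 45 min break → 11 h 9 min
Thu: 10:36–20:19 = 9 h 43 min; less 45 min break → 8 h 58 min
Fri: 05:11–16:06 = 10 h 55 min; less 45 min break → 10 h 10 min
Sat: 07:08–18:09 = 11 h 1 min; less 45 min break → 10 h 16 min
Total worked: 57 h 42 min = 57.70 h.
Threshold 40 h → overtime 17 h 42 min, regular 40 h 0 min.

Regular 40.00 hours, overtime 17.70 hours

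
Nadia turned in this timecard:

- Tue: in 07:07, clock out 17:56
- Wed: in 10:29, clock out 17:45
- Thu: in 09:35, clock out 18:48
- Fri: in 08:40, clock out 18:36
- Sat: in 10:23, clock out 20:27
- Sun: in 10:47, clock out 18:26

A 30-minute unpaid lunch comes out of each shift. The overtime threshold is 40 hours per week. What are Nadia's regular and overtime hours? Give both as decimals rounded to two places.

Regular 40.00 hours, overtime 11.95 hours

Tue: 07:07–17:56 = 10 h 49 min; less 30 min break → 10 h 19 min
Wed: 10:29–17:45 = 7 h 16 min; less 30 min break → 6 h 46 min
Thu: 09:35–18:48 = 9 h 13 min; less 30 min break → 8 h 43 min
Fri: 08:40–18:36 = 9 h 56 min; less 30 min break → 9 h 26 min
Sat: 10:23–20:27 = 10 h 4 min; less 30 min break → 9 h 34 min
Sun: 10:47–18:26 = 7 h 39 min; less 30 min break → 7 h 9 min
Total worked: 51 h 57 min = 51.95 h.
Threshold 40 h → overtime 11 h 57 min, regular 40 h 0 min.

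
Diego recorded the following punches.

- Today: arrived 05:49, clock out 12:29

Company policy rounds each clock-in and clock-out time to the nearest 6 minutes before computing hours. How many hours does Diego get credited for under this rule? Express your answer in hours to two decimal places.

Today: in 05:49→05:48, out 12:29→12:30; 6 h 42 min

6.70 hours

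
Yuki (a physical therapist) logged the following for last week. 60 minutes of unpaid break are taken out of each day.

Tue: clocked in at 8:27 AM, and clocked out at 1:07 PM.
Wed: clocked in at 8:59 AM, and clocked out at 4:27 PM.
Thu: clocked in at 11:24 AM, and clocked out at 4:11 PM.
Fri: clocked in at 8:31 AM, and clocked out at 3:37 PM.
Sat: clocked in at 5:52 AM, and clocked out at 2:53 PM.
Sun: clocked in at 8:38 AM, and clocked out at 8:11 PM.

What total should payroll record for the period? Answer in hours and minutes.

38 h 35 min

Tue: 8:27 AM–1:07 PM = 4 h 40 min; less 60 min break → 3 h 40 min
Wed: 8:59 AM–4:27 PM = 7 h 28 min; less 60 min break → 6 h 28 min
Thu: 11:24 AM–4:11 PM = 4 h 47 min; less 60 min break → 3 h 47 min
Fri: 8:31 AM–3:37 PM = 7 h 6 min; less 60 min break → 6 h 6 min
Sat: 5:52 AM–2:53 PM = 9 h 1 min; less 60 min break → 8 h 1 min
Sun: 8:38 AM–8:11 PM = 11 h 33 min; less 60 min break → 10 h 33 min
Total: 3 h 40 min + 6 h 28 min + 3 h 47 min + 6 h 6 min + 8 h 1 min + 10 h 33 min = 38 h 35 min.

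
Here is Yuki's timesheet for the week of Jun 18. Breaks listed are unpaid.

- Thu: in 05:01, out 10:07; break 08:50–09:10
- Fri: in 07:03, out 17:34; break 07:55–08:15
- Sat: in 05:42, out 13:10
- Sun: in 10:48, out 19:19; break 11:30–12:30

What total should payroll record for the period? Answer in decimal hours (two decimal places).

29.93 hours

Thu: 05:01–10:07 = 5 h 6 min; less 20 min break → 4 h 46 min
Fri: 07:03–17:34 = 10 h 31 min; less 20 min break → 10 h 11 min
Sat: 05:42–13:10 = 7 h 28 min
Sun: 10:48–19:19 = 8 h 31 min; less 60 min break → 7 h 31 min
Total: 4 h 46 min + 10 h 11 min + 7 h 28 min + 7 h 31 min = 29 h 56 min.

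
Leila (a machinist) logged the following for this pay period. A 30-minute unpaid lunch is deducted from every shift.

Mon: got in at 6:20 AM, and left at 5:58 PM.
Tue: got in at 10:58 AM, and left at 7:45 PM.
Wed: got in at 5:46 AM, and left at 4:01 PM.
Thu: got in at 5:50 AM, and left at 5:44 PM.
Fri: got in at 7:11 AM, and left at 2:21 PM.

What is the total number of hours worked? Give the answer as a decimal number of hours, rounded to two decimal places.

Mon: 6:20 AM–5:58 PM = 11 h 38 min; less 30 min break → 11 h 8 min
Tue: 10:58 AM–7:45 PM = 8 h 47 min; less 30 min break → 8 h 17 min
Wed: 5:46 AM–4:01 PM = 10 h 15 min; less 30 min break → 9 h 45 min
Thu: 5:50 AM–5:44 PM = 11 h 54 min; less 30 min break → 11 h 24 min
Fri: 7:11 AM–2:21 PM = 7 h 10 min; less 30 min break → 6 h 40 min
Total: 11 h 8 min + 8 h 17 min + 9 h 45 min + 11 h 24 min + 6 h 40 min = 47 h 14 min.

47.23 hours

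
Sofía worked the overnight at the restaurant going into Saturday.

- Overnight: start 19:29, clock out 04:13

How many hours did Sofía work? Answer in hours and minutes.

Overnight: 19:29 → midnight = 4 h 31 min; midnight → 04:13 = 4 h 13 min; span 8 h 44 min

8 h 44 min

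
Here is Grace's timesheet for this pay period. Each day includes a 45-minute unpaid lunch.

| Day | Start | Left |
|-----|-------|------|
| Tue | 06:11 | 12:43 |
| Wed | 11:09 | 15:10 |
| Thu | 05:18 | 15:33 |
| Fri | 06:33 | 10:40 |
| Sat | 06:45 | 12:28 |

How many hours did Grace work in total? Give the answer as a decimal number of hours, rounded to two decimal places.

Tue: 06:11–12:43 = 6 h 32 min; less 45 min break → 5 h 47 min
Wed: 11:09–15:10 = 4 h 1 min; less 45 min break → 3 h 16 min
Thu: 05:18–15:33 = 10 h 15 min; less 45 min break → 9 h 30 min
Fri: 06:33–10:40 = 4 h 7 min; less 45 min break → 3 h 22 min
Sat: 06:45–12:28 = 5 h 43 min; less 45 min break → 4 h 58 min
Total: 5 h 47 min + 3 h 16 min + 9 h 30 min + 3 h 22 min + 4 h 58 min = 26 h 53 min.

26.88 hours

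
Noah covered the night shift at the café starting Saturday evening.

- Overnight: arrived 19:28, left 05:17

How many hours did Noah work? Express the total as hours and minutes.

Overnight: 19:28 → midnight = 4 h 32 min; midnight → 05:17 = 5 h 17 min; span 9 h 49 min

9 h 49 min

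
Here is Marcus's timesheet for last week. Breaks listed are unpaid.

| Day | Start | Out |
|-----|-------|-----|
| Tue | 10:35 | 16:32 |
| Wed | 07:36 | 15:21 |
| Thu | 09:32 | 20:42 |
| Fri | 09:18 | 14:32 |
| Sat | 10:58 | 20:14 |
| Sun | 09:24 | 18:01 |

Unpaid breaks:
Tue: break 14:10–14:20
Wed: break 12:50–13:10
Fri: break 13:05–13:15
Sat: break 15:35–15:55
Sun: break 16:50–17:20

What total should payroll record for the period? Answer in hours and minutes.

Tue: 10:35–16:32 = 5 h 57 min; less 10 min break → 5 h 47 min
Wed: 07:36–15:21 = 7 h 45 min; less 20 min break → 7 h 25 min
Thu: 09:32–20:42 = 11 h 10 min
Fri: 09:18–14:32 = 5 h 14 min; less 10 min break → 5 h 4 min
Sat: 10:58–20:14 = 9 h 16 min; less 20 min break → 8 h 56 min
Sun: 09:24–18:01 = 8 h 37 min; less 30 min break → 8 h 7 min
Total: 5 h 47 min + 7 h 25 min + 11 h 10 min + 5 h 4 min + 8 h 56 min + 8 h 7 min = 46 h 29 min.

46 h 29 min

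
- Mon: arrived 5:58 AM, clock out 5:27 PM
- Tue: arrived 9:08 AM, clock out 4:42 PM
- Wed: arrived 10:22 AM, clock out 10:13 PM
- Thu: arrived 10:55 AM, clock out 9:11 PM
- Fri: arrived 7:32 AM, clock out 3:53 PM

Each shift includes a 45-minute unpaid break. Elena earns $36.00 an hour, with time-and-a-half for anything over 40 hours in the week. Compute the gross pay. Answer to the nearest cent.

$1751.40

Mon: 5:58 AM–5:27 PM = 11 h 29 min; less 45 min break → 10 h 44 min
Tue: 9:08 AM–4:42 PM = 7 h 34 min; less 45 min break → 6 h 49 min
Wed: 10:22 AM–10:13 PM = 11 h 51 min; less 45 min break → 11 h 6 min
Thu: 10:55 AM–9:11 PM = 10 h 16 min; less 45 min break → 9 h 31 min
Fri: 7:32 AM–3:53 PM = 8 h 21 min; less 45 min break → 7 h 36 min
Total worked: 45 h 46 min = 2746 min.
Regular 40 h 0 min = 2400 min at $36.00/h; overtime 5 h 46 min = 346 min at $54.00/h.
Pay = (2400 × $36.00 + 346 × $54.00) ÷ 60 = $1751.40.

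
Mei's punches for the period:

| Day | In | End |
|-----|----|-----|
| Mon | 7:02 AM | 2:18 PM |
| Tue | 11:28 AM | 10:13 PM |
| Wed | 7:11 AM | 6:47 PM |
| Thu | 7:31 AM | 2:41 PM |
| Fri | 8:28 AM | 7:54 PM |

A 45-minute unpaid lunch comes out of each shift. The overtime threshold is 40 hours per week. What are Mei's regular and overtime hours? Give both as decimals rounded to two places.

Regular 40.00 hours, overtime 4.47 hours

Mon: 7:02 AM–2:18 PM = 7 h 16 min; less 45 min break → 6 h 31 min
Tue: 11:28 AM–10:13 PM = 10 h 45 min; less 45 min break → 10 h 0 min
Wed: 7:11 AM–6:47 PM = 11 h 36 min; less 45 min break → 10 h 51 min
Thu: 7:31 AM–2:41 PM = 7 h 10 min; less 45 min break → 6 h 25 min
Fri: 8:28 AM–7:54 PM = 11 h 26 min; less 45 min break → 10 h 41 min
Total worked: 44 h 28 min = 44.47 h.
Threshold 40 h → overtime 4 h 28 min, regular 40 h 0 min.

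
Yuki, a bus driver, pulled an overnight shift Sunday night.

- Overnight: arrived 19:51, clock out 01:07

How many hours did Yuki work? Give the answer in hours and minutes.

Overnight: 19:51 → midnight = 4 h 9 min; midnight → 01:07 = 1 h 7 min; span 5 h 16 min

5 h 16 min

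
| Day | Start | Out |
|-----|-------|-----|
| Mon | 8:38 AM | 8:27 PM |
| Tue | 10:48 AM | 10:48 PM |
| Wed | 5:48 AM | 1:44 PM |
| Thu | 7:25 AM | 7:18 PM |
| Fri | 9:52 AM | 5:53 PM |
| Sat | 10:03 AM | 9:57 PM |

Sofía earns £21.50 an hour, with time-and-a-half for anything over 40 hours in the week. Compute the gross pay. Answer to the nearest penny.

£1619.49

Mon: 8:38 AM–8:27 PM = 11 h 49 min
Tue: 10:48 AM–10:48 PM = 12 h 0 min
Wed: 5:48 AM–1:44 PM = 7 h 56 min
Thu: 7:25 AM–7:18 PM = 11 h 53 min
Fri: 9:52 AM–5:53 PM = 8 h 1 min
Sat: 10:03 AM–9:57 PM = 11 h 54 min
Total worked: 63 h 33 min = 3813 min.
Regular 40 h 0 min = 2400 min at £21.50/h; overtime 23 h 33 min = 1413 min at £32.25/h.
Pay = (2400 × £21.50 + 1413 × £32.25) ÷ 60 = £1619.49.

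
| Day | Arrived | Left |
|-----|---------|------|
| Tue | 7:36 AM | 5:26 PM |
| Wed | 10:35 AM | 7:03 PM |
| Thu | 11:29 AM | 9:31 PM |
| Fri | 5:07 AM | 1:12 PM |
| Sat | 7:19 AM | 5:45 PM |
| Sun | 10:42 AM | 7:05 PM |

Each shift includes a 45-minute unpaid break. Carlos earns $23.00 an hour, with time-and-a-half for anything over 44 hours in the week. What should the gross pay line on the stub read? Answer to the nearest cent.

Tue: 7:36 AM–5:26 PM = 9 h 50 min; less 45 min break → 9 h 5 min
Wed: 10:35 AM–7:03 PM = 8 h 28 min; less 45 min break → 7 h 43 min
Thu: 11:29 AM–9:31 PM = 10 h 2 min; less 45 min break → 9 h 17 min
Fri: 5:07 AM–1:12 PM = 8 h 5 min; less 45 min break → 7 h 20 min
Sat: 7:19 AM–5:45 PM = 10 h 26 min; less 45 min break → 9 h 41 min
Sun: 10:42 AM–7:05 PM = 8 h 23 min; less 45 min break → 7 h 38 min
Total worked: 50 h 44 min = 3044 min.
Regular 44 h 0 min = 2640 min at $23.00/h; overtime 6 h 44 min = 404 min at $34.50/h.
Pay = (2640 × $23.00 + 404 × $34.50) ÷ 60 = $1244.30.

$1244.30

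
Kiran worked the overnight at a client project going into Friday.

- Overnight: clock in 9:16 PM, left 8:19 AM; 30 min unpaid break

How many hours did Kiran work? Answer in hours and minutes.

10 h 33 min

Overnight: 9:16 PM → midnight = 2 h 44 min; midnight → 8:19 AM = 8 h 19 min; span 11 h 3 min; less 30 min break → 10 h 33 min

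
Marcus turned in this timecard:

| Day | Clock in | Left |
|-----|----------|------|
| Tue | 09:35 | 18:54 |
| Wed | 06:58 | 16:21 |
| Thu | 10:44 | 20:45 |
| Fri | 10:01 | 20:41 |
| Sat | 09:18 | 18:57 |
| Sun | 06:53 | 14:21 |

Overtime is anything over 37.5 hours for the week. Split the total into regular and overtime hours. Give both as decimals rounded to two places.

Tue: 09:35–18:54 = 9 h 19 min
Wed: 06:58–16:21 = 9 h 23 min
Thu: 10:44–20:45 = 10 h 1 min
Fri: 10:01–20:41 = 10 h 40 min
Sat: 09:18–18:57 = 9 h 39 min
Sun: 06:53–14:21 = 7 h 28 min
Total worked: 56 h 30 min = 56.50 h.
Threshold 37.5 h → overtime 19 h 0 min, regular 37 h 30 min.

Regular 37.50 hours, overtime 19.00 hours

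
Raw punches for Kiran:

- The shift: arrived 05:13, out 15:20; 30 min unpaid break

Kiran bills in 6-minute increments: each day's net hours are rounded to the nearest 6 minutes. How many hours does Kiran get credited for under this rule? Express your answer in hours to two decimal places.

The shift: 05:13–15:20 = 10 h 7 min − 30 min = 9 h 37 min → rounds to 9 h 36 min

9.60 hours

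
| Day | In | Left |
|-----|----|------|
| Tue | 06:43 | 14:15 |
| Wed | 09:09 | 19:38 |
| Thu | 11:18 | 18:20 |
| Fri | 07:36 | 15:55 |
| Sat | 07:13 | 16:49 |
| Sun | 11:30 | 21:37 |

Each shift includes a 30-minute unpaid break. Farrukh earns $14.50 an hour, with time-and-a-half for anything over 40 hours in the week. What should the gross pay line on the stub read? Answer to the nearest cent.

Tue: 06:43–14:15 = 7 h 32 min; less 30 min break → 7 h 2 min
Wed: 09:09–19:38 = 10 h 29 min; less 30 min break → 9 h 59 min
Thu: 11:18–18:20 = 7 h 2 min; less 30 min break → 6 h 32 min
Fri: 07:36–15:55 = 8 h 19 min; less 30 min break → 7 h 49 min
Sat: 07:13–16:49 = 9 h 36 min; less 30 min break → 9 h 6 min
Sun: 11:30–21:37 = 10 h 7 min; less 30 min break → 9 h 37 min
Total worked: 50 h 5 min = 3005 min.
Regular 40 h 0 min = 2400 min at $14.50/h; overtime 10 h 5 min = 605 min at $21.75/h.
Pay = (2400 × $14.50 + 605 × $21.75) ÷ 60 = $799.31.

$799.31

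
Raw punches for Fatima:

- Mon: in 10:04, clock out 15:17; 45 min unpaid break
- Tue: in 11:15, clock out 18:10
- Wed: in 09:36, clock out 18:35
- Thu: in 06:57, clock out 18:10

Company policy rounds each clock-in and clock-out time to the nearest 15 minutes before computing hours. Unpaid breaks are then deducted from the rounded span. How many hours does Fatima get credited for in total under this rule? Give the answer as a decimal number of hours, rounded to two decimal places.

Mon: in 10:04→10:00, out 15:17→15:15; 5 h 15 min − 45 min = 4 h 30 min
Tue: in 11:15→11:15, out 18:10→18:15; 7 h 0 min
Wed: in 09:36→09:30, out 18:35→18:30; 9 h 0 min
Thu: in 06:57→07:00, out 18:10→18:15; 11 h 15 min
Total credited: 31 h 45 min.

31.75 hours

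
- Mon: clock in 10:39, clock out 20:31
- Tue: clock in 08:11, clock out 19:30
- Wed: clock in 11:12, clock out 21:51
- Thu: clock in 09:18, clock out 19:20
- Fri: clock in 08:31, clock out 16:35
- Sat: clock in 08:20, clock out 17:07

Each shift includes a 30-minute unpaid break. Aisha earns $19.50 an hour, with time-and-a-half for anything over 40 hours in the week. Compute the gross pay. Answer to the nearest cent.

$1239.71

Mon: 10:39–20:31 = 9 h 52 min; less 30 min break → 9 h 22 min
Tue: 08:11–19:30 = 11 h 19 min; less 30 min break → 10 h 49 min
Wed: 11:12–21:51 = 10 h 39 min; less 30 min break → 10 h 9 min
Thu: 09:18–19:20 = 10 h 2 min; less 30 min break → 9 h 32 min
Fri: 08:31–16:35 = 8 h 4 min; less 30 min break → 7 h 34 min
Sat: 08:20–17:07 = 8 h 47 min; less 30 min break → 8 h 17 min
Total worked: 55 h 43 min = 3343 min.
Regular 40 h 0 min = 2400 min at $19.50/h; overtime 15 h 43 min = 943 min at $29.25/h.
Pay = (2400 × $19.50 + 943 × $29.25) ÷ 60 = $1239.71.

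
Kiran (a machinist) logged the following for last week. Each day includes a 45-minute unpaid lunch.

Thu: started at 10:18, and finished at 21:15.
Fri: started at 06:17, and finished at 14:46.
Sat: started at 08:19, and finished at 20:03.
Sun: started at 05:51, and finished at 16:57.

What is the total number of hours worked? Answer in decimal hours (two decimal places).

Thu: 10:18–21:15 = 10 h 57 min; less 45 min break → 10 h 12 min
Fri: 06:17–14:46 = 8 h 29 min; less 45 min break → 7 h 44 min
Sat: 08:19–20:03 = 11 h 44 min; less 45 min break → 10 h 59 min
Sun: 05:51–16:57 = 11 h 6 min; less 45 min break → 10 h 21 min
Total: 10 h 12 min + 7 h 44 min + 10 h 59 min + 10 h 21 min = 39 h 16 min.

39.27 hours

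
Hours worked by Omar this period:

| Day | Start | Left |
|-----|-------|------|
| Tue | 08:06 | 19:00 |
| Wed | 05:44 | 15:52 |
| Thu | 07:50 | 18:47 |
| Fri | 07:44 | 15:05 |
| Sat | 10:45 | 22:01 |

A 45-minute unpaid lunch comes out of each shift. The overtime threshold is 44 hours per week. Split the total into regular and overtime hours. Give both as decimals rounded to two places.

Tue: 08:06–19:00 = 10 h 54 min; less 45 min break → 10 h 9 min
Wed: 05:44–15:52 = 10 h 8 min; less 45 min break → 9 h 23 min
Thu: 07:50–18:47 = 10 h 57 min; less 45 min break → 10 h 12 min
Fri: 07:44–15:05 = 7 h 21 min; less 45 min break → 6 h 36 min
Sat: 10:45–22:01 = 11 h 16 min; less 45 min break → 10 h 31 min
Total worked: 46 h 51 min = 46.85 h.
Threshold 44 h → overtime 2 h 51 min, regular 44 h 0 min.

Regular 44.00 hours, overtime 2.85 hours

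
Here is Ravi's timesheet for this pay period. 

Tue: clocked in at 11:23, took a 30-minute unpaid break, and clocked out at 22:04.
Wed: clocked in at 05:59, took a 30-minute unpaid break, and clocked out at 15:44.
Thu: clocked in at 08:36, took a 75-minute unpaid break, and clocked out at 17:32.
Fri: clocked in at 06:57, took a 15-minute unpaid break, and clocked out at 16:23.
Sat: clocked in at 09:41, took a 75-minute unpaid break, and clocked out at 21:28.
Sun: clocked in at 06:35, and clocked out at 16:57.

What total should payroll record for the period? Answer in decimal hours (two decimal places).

57.20 hours

Tue: 11:23–22:04 = 10 h 41 min; less 30 min break → 10 h 11 min
Wed: 05:59–15:44 = 9 h 45 min; less 30 min break → 9 h 15 min
Thu: 08:36–17:32 = 8 h 56 min; less 75 min break → 7 h 41 min
Fri: 06:57–16:23 = 9 h 26 min; less 15 min break → 9 h 11 min
Sat: 09:41–21:28 = 11 h 47 min; less 75 min break → 10 h 32 min
Sun: 06:35–16:57 = 10 h 22 min
Total: 10 h 11 min + 9 h 15 min + 7 h 41 min + 9 h 11 min + 10 h 32 min + 10 h 22 min = 57 h 12 min.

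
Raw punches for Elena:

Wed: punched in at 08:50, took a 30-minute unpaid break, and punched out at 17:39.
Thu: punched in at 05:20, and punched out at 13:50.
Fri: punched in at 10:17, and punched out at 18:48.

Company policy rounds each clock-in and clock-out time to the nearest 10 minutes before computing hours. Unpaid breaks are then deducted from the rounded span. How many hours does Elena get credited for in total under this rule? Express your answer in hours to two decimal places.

25.33 hours

Wed: in 08:50→08:50, out 17:39→17:40; 8 h 50 min − 30 min = 8 h 20 min
Thu: in 05:20→05:20, out 13:50→13:50; 8 h 30 min
Fri: in 10:17→10:20, out 18:48→18:50; 8 h 30 min
Total credited: 25 h 20 min.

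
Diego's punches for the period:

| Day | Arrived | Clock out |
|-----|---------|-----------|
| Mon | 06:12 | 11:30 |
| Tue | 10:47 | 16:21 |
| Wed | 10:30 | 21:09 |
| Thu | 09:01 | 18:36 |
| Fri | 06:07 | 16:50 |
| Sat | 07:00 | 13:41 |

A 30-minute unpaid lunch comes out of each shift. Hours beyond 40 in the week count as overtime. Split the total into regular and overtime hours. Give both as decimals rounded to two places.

Mon: 06:12–11:30 = 5 h 18 min; less 30 min break → 4 h 48 min
Tue: 10:47–16:21 = 5 h 34 min; less 30 min break → 5 h 4 min
Wed: 10:30–21:09 = 10 h 39 min; less 30 min break → 10 h 9 min
Thu: 09:01–18:36 = 9 h 35 min; less 30 min break → 9 h 5 min
Fri: 06:07–16:50 = 10 h 43 min; less 30 min break → 10 h 13 min
Sat: 07:00–13:41 = 6 h 41 min; less 30 min break → 6 h 11 min
Total worked: 45 h 30 min = 45.50 h.
Threshold 40 h → overtime 5 h 30 min, regular 40 h 0 min.

Regular 40.00 hours, overtime 5.50 hours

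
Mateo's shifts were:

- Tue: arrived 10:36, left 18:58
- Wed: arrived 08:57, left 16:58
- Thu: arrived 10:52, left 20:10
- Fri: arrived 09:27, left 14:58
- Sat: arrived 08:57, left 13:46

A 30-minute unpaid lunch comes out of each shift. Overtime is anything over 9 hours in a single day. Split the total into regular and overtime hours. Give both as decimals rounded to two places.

Regular 33.52 hours, overtime 0.00 hours

Tue: 10:36–18:58 = 8 h 22 min; less 30 min break → 7 h 52 min
Wed: 08:57–16:58 = 8 h 1 min; less 30 min break → 7 h 31 min
Thu: 10:52–20:10 = 9 h 18 min; less 30 min break → 8 h 48 min
Fri: 09:27–14:58 = 5 h 31 min; less 30 min break → 5 h 1 min
Sat: 08:57–13:46 = 4 h 49 min; less 30 min break → 4 h 19 min
Tue reg 7 h 52 min / OT 0 h 0 min; Wed reg 7 h 31 min / OT 0 h 0 min; Thu reg 8 h 48 min / OT 0 h 0 min; Fri reg 5 h 1 min / OT 0 h 0 min; Sat reg 4 h 19 min / OT 0 h 0 min.
Totals: regular 33 h 31 min, overtime 0 h 0 min.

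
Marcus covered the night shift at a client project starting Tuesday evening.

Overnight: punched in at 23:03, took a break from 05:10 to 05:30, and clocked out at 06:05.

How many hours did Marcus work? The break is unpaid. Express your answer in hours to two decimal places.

Overnight: 23:03 → midnight = 0 h 57 min; midnight → 06:05 = 6 h 5 min; span 7 h 2 min; less 20 min break → 6 h 42 min

6.70 hours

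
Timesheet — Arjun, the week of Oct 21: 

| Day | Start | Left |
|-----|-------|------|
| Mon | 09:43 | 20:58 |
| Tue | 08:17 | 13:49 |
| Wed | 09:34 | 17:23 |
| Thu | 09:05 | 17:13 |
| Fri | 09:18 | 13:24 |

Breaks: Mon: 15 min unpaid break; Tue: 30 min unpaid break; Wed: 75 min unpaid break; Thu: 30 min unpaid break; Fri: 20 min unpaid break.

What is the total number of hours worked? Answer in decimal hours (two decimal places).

Mon: 09:43–20:58 = 11 h 15 min; less 15 min break → 11 h 0 min
Tue: 08:17–13:49 = 5 h 32 min; less 30 min break → 5 h 2 min
Wed: 09:34–17:23 = 7 h 49 min; less 75 min break → 6 h 34 min
Thu: 09:05–17:13 = 8 h 8 min; less 30 min break → 7 h 38 min
Fri: 09:18–13:24 = 4 h 6 min; less 20 min break → 3 h 46 min
Total: 11 h 0 min + 5 h 2 min + 6 h 34 min + 7 h 38 min + 3 h 46 min = 34 h 0 min.

34.00 hours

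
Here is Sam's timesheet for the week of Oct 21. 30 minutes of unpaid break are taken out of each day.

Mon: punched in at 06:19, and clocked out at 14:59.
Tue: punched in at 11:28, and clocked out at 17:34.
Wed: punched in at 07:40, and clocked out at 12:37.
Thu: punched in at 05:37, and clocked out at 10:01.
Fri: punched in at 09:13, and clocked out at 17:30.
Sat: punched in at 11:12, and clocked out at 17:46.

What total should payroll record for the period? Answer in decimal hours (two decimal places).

35.97 hours

Mon: 06:19–14:59 = 8 h 40 min; less 30 min break → 8 h 10 min
Tue: 11:28–17:34 = 6 h 6 min; less 30 min break → 5 h 36 min
Wed: 07:40–12:37 = 4 h 57 min; less 30 min break → 4 h 27 min
Thu: 05:37–10:01 = 4 h 24 min; less 30 min break → 3 h 54 min
Fri: 09:13–17:30 = 8 h 17 min; less 30 min break → 7 h 47 min
Sat: 11:12–17:46 = 6 h 34 min; less 30 min break → 6 h 4 min
Total: 8 h 10 min + 5 h 36 min + 4 h 27 min + 3 h 54 min + 7 h 47 min + 6 h 4 min = 35 h 58 min.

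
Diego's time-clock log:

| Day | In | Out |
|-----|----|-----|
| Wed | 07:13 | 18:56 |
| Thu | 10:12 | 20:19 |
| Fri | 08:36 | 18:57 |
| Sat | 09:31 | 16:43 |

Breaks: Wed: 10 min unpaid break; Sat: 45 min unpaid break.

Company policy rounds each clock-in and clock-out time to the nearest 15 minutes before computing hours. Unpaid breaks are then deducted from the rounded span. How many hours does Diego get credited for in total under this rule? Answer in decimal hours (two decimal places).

38.58 hours

Wed: in 07:13→07:15, out 18:56→19:00; 11 h 45 min − 10 min = 11 h 35 min
Thu: in 10:12→10:15, out 20:19→20:15; 10 h 0 min
Fri: in 08:36→08:30, out 18:57→19:00; 10 h 30 min
Sat: in 09:31→09:30, out 16:43→16:45; 7 h 15 min − 45 min = 6 h 30 min
Total credited: 38 h 35 min.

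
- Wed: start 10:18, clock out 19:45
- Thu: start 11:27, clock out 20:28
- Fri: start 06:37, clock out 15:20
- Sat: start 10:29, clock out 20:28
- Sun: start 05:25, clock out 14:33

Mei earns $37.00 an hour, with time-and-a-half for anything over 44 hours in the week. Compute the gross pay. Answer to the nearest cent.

$1755.65

Wed: 10:18–19:45 = 9 h 27 min
Thu: 11:27–20:28 = 9 h 1 min
Fri: 06:37–15:20 = 8 h 43 min
Sat: 10:29–20:28 = 9 h 59 min
Sun: 05:25–14:33 = 9 h 8 min
Total worked: 46 h 18 min = 2778 min.
Regular 44 h 0 min = 2640 min at $37.00/h; overtime 2 h 18 min = 138 min at $55.50/h.
Pay = (2640 × $37.00 + 138 × $55.50) ÷ 60 = $1755.65.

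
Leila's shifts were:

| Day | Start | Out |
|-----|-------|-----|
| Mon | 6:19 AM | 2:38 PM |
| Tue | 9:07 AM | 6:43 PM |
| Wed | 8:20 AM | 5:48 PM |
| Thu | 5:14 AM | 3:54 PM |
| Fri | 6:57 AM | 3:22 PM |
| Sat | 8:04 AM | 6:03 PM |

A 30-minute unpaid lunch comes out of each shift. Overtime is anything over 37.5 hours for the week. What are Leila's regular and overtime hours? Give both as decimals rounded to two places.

Mon: 6:19 AM–2:38 PM = 8 h 19 min; less 30 min break → 7 h 49 min
Tue: 9:07 AM–6:43 PM = 9 h 36 min; less 30 min break → 9 h 6 min
Wed: 8:20 AM–5:48 PM = 9 h 28 min; less 30 min break → 8 h 58 min
Thu: 5:14 AM–3:54 PM = 10 h 40 min; less 30 min break → 10 h 10 min
Fri: 6:57 AM–3:22 PM = 8 h 25 min; less 30 min break → 7 h 55 min
Sat: 8:04 AM–6:03 PM = 9 h 59 min; less 30 min break → 9 h 29 min
Total worked: 53 h 27 min = 53.45 h.
Threshold 37.5 h → overtime 15 h 57 min, regular 37 h 30 min.

Regular 37.50 hours, overtime 15.95 hours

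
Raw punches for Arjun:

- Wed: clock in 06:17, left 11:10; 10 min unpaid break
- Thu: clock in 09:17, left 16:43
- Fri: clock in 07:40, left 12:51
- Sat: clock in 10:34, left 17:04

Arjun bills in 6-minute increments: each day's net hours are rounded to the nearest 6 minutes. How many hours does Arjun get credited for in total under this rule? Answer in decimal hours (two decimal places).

Wed: 06:17–11:10 = 4 h 53 min − 10 min = 4 h 43 min → rounds to 4 h 42 min
Thu: 09:17–16:43 = 7 h 26 min → rounds to 7 h 24 min
Fri: 07:40–12:51 = 5 h 11 min → rounds to 5 h 12 min
Sat: 10:34–17:04 = 6 h 30 min → rounds to 6 h 30 min
Total credited: 23 h 48 min.

23.80 hours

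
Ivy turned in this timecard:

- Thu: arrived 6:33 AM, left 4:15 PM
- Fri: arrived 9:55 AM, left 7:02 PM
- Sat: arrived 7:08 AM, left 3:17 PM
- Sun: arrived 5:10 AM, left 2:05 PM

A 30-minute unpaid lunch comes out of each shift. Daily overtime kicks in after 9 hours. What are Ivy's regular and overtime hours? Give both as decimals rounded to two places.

Regular 33.68 hours, overtime 0.20 hours

Thu: 6:33 AM–4:15 PM = 9 h 42 min; less 30 min break → 9 h 12 min
Fri: 9:55 AM–7:02 PM = 9 h 7 min; less 30 min break → 8 h 37 min
Sat: 7:08 AM–3:17 PM = 8 h 9 min; less 30 min break → 7 h 39 min
Sun: 5:10 AM–2:05 PM = 8 h 55 min; less 30 min break → 8 h 25 min
Thu reg 9 h 0 min / OT 0 h 12 min; Fri reg 8 h 37 min / OT 0 h 0 min; Sat reg 7 h 39 min / OT 0 h 0 min; Sun reg 8 h 25 min / OT 0 h 0 min.
Totals: regular 33 h 41 min, overtime 0 h 12 min.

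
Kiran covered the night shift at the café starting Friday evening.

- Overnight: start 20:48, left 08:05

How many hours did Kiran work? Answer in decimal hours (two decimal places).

11.28 hours

Overnight: 20:48 → midnight = 3 h 12 min; midnight → 08:05 = 8 h 5 min; span 11 h 17 min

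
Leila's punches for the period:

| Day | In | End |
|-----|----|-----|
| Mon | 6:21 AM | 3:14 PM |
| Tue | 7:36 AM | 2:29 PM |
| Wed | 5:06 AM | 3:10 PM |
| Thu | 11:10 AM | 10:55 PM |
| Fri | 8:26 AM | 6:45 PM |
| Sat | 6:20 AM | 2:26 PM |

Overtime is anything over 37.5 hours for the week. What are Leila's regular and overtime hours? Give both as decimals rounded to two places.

Mon: 6:21 AM–3:14 PM = 8 h 53 min
Tue: 7:36 AM–2:29 PM = 6 h 53 min
Wed: 5:06 AM–3:10 PM = 10 h 4 min
Thu: 11:10 AM–10:55 PM = 11 h 45 min
Fri: 8:26 AM–6:45 PM = 10 h 19 min
Sat: 6:20 AM–2:26 PM = 8 h 6 min
Total worked: 56 h 0 min = 56.00 h.
Threshold 37.5 h → overtime 18 h 30 min, regular 37 h 30 min.

Regular 37.50 hours, overtime 18.50 hours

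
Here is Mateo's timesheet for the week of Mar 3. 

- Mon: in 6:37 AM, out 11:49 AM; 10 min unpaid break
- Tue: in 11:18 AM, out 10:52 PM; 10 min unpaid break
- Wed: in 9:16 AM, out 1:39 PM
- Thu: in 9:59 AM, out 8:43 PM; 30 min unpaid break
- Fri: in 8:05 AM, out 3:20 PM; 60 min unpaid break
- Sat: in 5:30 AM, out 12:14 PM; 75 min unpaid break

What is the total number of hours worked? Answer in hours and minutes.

Mon: 6:37 AM–11:49 AM = 5 h 12 min; less 10 min break → 5 h 2 min
Tue: 11:18 AM–10:52 PM = 11 h 34 min; less 10 min break → 11 h 24 min
Wed: 9:16 AM–1:39 PM = 4 h 23 min
Thu: 9:59 AM–8:43 PM = 10 h 44 min; less 30 min break → 10 h 14 min
Fri: 8:05 AM–3:20 PM = 7 h 15 min; less 60 min break → 6 h 15 min
Sat: 5:30 AM–12:14 PM = 6 h 44 min; less 75 min break → 5 h 29 min
Total: 5 h 2 min + 11 h 24 min + 4 h 23 min + 10 h 14 min + 6 h 15 min + 5 h 29 min = 42 h 47 min.

42 h 47 min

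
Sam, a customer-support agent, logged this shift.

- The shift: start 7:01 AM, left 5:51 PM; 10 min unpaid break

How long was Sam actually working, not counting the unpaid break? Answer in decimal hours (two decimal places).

The shift: 7:01 AM–5:51 PM = 10 h 50 min; less 10 min break → 10 h 40 min

10.67 hours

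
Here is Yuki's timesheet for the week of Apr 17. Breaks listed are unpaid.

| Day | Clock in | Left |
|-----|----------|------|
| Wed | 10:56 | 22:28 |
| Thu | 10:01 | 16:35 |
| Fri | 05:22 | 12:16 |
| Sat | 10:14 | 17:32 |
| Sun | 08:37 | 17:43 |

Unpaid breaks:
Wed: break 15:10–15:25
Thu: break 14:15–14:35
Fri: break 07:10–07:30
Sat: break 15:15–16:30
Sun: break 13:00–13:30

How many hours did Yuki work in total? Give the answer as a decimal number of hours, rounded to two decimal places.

Wed: 10:56–22:28 = 11 h 32 min; less 15 min break → 11 h 17 min
Thu: 10:01–16:35 = 6 h 34 min; less 20 min break → 6 h 14 min
Fri: 05:22–12:16 = 6 h 54 min; less 20 min break → 6 h 34 min
Sat: 10:14–17:32 = 7 h 18 min; less 75 min break → 6 h 3 min
Sun: 08:37–17:43 = 9 h 6 min; less 30 min break → 8 h 36 min
Total: 11 h 17 min + 6 h 14 min + 6 h 34 min + 6 h 3 min + 8 h 36 min = 38 h 44 min.

38.73 hours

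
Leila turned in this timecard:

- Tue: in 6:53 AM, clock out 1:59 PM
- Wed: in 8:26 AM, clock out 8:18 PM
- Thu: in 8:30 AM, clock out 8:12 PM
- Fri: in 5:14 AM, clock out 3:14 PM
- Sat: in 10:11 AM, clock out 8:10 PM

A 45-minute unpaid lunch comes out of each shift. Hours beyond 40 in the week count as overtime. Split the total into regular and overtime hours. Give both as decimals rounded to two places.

Regular 40.00 hours, overtime 6.90 hours

Tue: 6:53 AM–1:59 PM = 7 h 6 min; less 45 min break → 6 h 21 min
Wed: 8:26 AM–8:18 PM = 11 h 52 min; less 45 min break → 11 h 7 min
Thu: 8:30 AM–8:12 PM = 11 h 42 min; less 45 min break → 10 h 57 min
Fri: 5:14 AM–3:14 PM = 10 h 0 min; less 45 min break → 9 h 15 min
Sat: 10:11 AM–8:10 PM = 9 h 59 min; less 45 min break → 9 h 14 min
Total worked: 46 h 54 min = 46.90 h.
Threshold 40 h → overtime 6 h 54 min, regular 40 h 0 min.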